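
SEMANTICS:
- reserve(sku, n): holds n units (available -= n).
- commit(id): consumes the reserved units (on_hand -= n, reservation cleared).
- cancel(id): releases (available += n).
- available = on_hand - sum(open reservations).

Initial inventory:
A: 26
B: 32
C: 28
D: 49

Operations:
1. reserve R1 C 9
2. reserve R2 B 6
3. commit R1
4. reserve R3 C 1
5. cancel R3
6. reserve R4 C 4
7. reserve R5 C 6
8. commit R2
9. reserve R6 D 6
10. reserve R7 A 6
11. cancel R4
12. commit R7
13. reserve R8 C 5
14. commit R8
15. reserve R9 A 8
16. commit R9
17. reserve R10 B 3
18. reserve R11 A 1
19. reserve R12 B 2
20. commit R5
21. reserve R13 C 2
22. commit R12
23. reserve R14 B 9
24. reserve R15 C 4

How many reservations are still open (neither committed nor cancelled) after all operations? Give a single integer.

Answer: 6

Derivation:
Step 1: reserve R1 C 9 -> on_hand[A=26 B=32 C=28 D=49] avail[A=26 B=32 C=19 D=49] open={R1}
Step 2: reserve R2 B 6 -> on_hand[A=26 B=32 C=28 D=49] avail[A=26 B=26 C=19 D=49] open={R1,R2}
Step 3: commit R1 -> on_hand[A=26 B=32 C=19 D=49] avail[A=26 B=26 C=19 D=49] open={R2}
Step 4: reserve R3 C 1 -> on_hand[A=26 B=32 C=19 D=49] avail[A=26 B=26 C=18 D=49] open={R2,R3}
Step 5: cancel R3 -> on_hand[A=26 B=32 C=19 D=49] avail[A=26 B=26 C=19 D=49] open={R2}
Step 6: reserve R4 C 4 -> on_hand[A=26 B=32 C=19 D=49] avail[A=26 B=26 C=15 D=49] open={R2,R4}
Step 7: reserve R5 C 6 -> on_hand[A=26 B=32 C=19 D=49] avail[A=26 B=26 C=9 D=49] open={R2,R4,R5}
Step 8: commit R2 -> on_hand[A=26 B=26 C=19 D=49] avail[A=26 B=26 C=9 D=49] open={R4,R5}
Step 9: reserve R6 D 6 -> on_hand[A=26 B=26 C=19 D=49] avail[A=26 B=26 C=9 D=43] open={R4,R5,R6}
Step 10: reserve R7 A 6 -> on_hand[A=26 B=26 C=19 D=49] avail[A=20 B=26 C=9 D=43] open={R4,R5,R6,R7}
Step 11: cancel R4 -> on_hand[A=26 B=26 C=19 D=49] avail[A=20 B=26 C=13 D=43] open={R5,R6,R7}
Step 12: commit R7 -> on_hand[A=20 B=26 C=19 D=49] avail[A=20 B=26 C=13 D=43] open={R5,R6}
Step 13: reserve R8 C 5 -> on_hand[A=20 B=26 C=19 D=49] avail[A=20 B=26 C=8 D=43] open={R5,R6,R8}
Step 14: commit R8 -> on_hand[A=20 B=26 C=14 D=49] avail[A=20 B=26 C=8 D=43] open={R5,R6}
Step 15: reserve R9 A 8 -> on_hand[A=20 B=26 C=14 D=49] avail[A=12 B=26 C=8 D=43] open={R5,R6,R9}
Step 16: commit R9 -> on_hand[A=12 B=26 C=14 D=49] avail[A=12 B=26 C=8 D=43] open={R5,R6}
Step 17: reserve R10 B 3 -> on_hand[A=12 B=26 C=14 D=49] avail[A=12 B=23 C=8 D=43] open={R10,R5,R6}
Step 18: reserve R11 A 1 -> on_hand[A=12 B=26 C=14 D=49] avail[A=11 B=23 C=8 D=43] open={R10,R11,R5,R6}
Step 19: reserve R12 B 2 -> on_hand[A=12 B=26 C=14 D=49] avail[A=11 B=21 C=8 D=43] open={R10,R11,R12,R5,R6}
Step 20: commit R5 -> on_hand[A=12 B=26 C=8 D=49] avail[A=11 B=21 C=8 D=43] open={R10,R11,R12,R6}
Step 21: reserve R13 C 2 -> on_hand[A=12 B=26 C=8 D=49] avail[A=11 B=21 C=6 D=43] open={R10,R11,R12,R13,R6}
Step 22: commit R12 -> on_hand[A=12 B=24 C=8 D=49] avail[A=11 B=21 C=6 D=43] open={R10,R11,R13,R6}
Step 23: reserve R14 B 9 -> on_hand[A=12 B=24 C=8 D=49] avail[A=11 B=12 C=6 D=43] open={R10,R11,R13,R14,R6}
Step 24: reserve R15 C 4 -> on_hand[A=12 B=24 C=8 D=49] avail[A=11 B=12 C=2 D=43] open={R10,R11,R13,R14,R15,R6}
Open reservations: ['R10', 'R11', 'R13', 'R14', 'R15', 'R6'] -> 6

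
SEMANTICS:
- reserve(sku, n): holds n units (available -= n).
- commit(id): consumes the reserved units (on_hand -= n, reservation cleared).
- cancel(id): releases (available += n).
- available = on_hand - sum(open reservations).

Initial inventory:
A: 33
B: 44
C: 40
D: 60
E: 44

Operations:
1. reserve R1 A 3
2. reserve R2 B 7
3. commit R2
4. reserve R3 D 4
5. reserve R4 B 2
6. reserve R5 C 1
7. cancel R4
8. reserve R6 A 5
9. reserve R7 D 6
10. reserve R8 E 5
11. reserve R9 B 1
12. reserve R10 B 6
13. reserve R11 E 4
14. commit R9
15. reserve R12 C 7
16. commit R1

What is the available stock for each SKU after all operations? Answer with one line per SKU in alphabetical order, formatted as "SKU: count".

Step 1: reserve R1 A 3 -> on_hand[A=33 B=44 C=40 D=60 E=44] avail[A=30 B=44 C=40 D=60 E=44] open={R1}
Step 2: reserve R2 B 7 -> on_hand[A=33 B=44 C=40 D=60 E=44] avail[A=30 B=37 C=40 D=60 E=44] open={R1,R2}
Step 3: commit R2 -> on_hand[A=33 B=37 C=40 D=60 E=44] avail[A=30 B=37 C=40 D=60 E=44] open={R1}
Step 4: reserve R3 D 4 -> on_hand[A=33 B=37 C=40 D=60 E=44] avail[A=30 B=37 C=40 D=56 E=44] open={R1,R3}
Step 5: reserve R4 B 2 -> on_hand[A=33 B=37 C=40 D=60 E=44] avail[A=30 B=35 C=40 D=56 E=44] open={R1,R3,R4}
Step 6: reserve R5 C 1 -> on_hand[A=33 B=37 C=40 D=60 E=44] avail[A=30 B=35 C=39 D=56 E=44] open={R1,R3,R4,R5}
Step 7: cancel R4 -> on_hand[A=33 B=37 C=40 D=60 E=44] avail[A=30 B=37 C=39 D=56 E=44] open={R1,R3,R5}
Step 8: reserve R6 A 5 -> on_hand[A=33 B=37 C=40 D=60 E=44] avail[A=25 B=37 C=39 D=56 E=44] open={R1,R3,R5,R6}
Step 9: reserve R7 D 6 -> on_hand[A=33 B=37 C=40 D=60 E=44] avail[A=25 B=37 C=39 D=50 E=44] open={R1,R3,R5,R6,R7}
Step 10: reserve R8 E 5 -> on_hand[A=33 B=37 C=40 D=60 E=44] avail[A=25 B=37 C=39 D=50 E=39] open={R1,R3,R5,R6,R7,R8}
Step 11: reserve R9 B 1 -> on_hand[A=33 B=37 C=40 D=60 E=44] avail[A=25 B=36 C=39 D=50 E=39] open={R1,R3,R5,R6,R7,R8,R9}
Step 12: reserve R10 B 6 -> on_hand[A=33 B=37 C=40 D=60 E=44] avail[A=25 B=30 C=39 D=50 E=39] open={R1,R10,R3,R5,R6,R7,R8,R9}
Step 13: reserve R11 E 4 -> on_hand[A=33 B=37 C=40 D=60 E=44] avail[A=25 B=30 C=39 D=50 E=35] open={R1,R10,R11,R3,R5,R6,R7,R8,R9}
Step 14: commit R9 -> on_hand[A=33 B=36 C=40 D=60 E=44] avail[A=25 B=30 C=39 D=50 E=35] open={R1,R10,R11,R3,R5,R6,R7,R8}
Step 15: reserve R12 C 7 -> on_hand[A=33 B=36 C=40 D=60 E=44] avail[A=25 B=30 C=32 D=50 E=35] open={R1,R10,R11,R12,R3,R5,R6,R7,R8}
Step 16: commit R1 -> on_hand[A=30 B=36 C=40 D=60 E=44] avail[A=25 B=30 C=32 D=50 E=35] open={R10,R11,R12,R3,R5,R6,R7,R8}

Answer: A: 25
B: 30
C: 32
D: 50
E: 35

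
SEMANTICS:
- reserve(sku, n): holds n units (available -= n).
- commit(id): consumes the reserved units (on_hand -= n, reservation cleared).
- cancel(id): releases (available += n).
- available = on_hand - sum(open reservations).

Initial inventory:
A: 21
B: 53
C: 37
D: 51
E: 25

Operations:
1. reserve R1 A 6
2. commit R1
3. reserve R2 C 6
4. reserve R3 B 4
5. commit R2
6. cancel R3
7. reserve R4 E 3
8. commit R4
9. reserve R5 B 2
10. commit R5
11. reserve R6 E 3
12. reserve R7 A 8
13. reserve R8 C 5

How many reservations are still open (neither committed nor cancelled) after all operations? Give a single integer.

Step 1: reserve R1 A 6 -> on_hand[A=21 B=53 C=37 D=51 E=25] avail[A=15 B=53 C=37 D=51 E=25] open={R1}
Step 2: commit R1 -> on_hand[A=15 B=53 C=37 D=51 E=25] avail[A=15 B=53 C=37 D=51 E=25] open={}
Step 3: reserve R2 C 6 -> on_hand[A=15 B=53 C=37 D=51 E=25] avail[A=15 B=53 C=31 D=51 E=25] open={R2}
Step 4: reserve R3 B 4 -> on_hand[A=15 B=53 C=37 D=51 E=25] avail[A=15 B=49 C=31 D=51 E=25] open={R2,R3}
Step 5: commit R2 -> on_hand[A=15 B=53 C=31 D=51 E=25] avail[A=15 B=49 C=31 D=51 E=25] open={R3}
Step 6: cancel R3 -> on_hand[A=15 B=53 C=31 D=51 E=25] avail[A=15 B=53 C=31 D=51 E=25] open={}
Step 7: reserve R4 E 3 -> on_hand[A=15 B=53 C=31 D=51 E=25] avail[A=15 B=53 C=31 D=51 E=22] open={R4}
Step 8: commit R4 -> on_hand[A=15 B=53 C=31 D=51 E=22] avail[A=15 B=53 C=31 D=51 E=22] open={}
Step 9: reserve R5 B 2 -> on_hand[A=15 B=53 C=31 D=51 E=22] avail[A=15 B=51 C=31 D=51 E=22] open={R5}
Step 10: commit R5 -> on_hand[A=15 B=51 C=31 D=51 E=22] avail[A=15 B=51 C=31 D=51 E=22] open={}
Step 11: reserve R6 E 3 -> on_hand[A=15 B=51 C=31 D=51 E=22] avail[A=15 B=51 C=31 D=51 E=19] open={R6}
Step 12: reserve R7 A 8 -> on_hand[A=15 B=51 C=31 D=51 E=22] avail[A=7 B=51 C=31 D=51 E=19] open={R6,R7}
Step 13: reserve R8 C 5 -> on_hand[A=15 B=51 C=31 D=51 E=22] avail[A=7 B=51 C=26 D=51 E=19] open={R6,R7,R8}
Open reservations: ['R6', 'R7', 'R8'] -> 3

Answer: 3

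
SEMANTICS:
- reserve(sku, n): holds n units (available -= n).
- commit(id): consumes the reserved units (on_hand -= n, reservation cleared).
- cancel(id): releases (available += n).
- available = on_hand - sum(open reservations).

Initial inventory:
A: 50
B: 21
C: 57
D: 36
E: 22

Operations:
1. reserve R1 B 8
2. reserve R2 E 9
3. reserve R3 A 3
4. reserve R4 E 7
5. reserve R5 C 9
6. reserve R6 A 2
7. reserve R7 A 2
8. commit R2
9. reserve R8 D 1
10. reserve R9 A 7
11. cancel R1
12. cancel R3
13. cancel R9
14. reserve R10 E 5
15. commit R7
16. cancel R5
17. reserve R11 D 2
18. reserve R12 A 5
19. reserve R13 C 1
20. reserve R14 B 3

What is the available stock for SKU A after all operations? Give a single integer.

Answer: 41

Derivation:
Step 1: reserve R1 B 8 -> on_hand[A=50 B=21 C=57 D=36 E=22] avail[A=50 B=13 C=57 D=36 E=22] open={R1}
Step 2: reserve R2 E 9 -> on_hand[A=50 B=21 C=57 D=36 E=22] avail[A=50 B=13 C=57 D=36 E=13] open={R1,R2}
Step 3: reserve R3 A 3 -> on_hand[A=50 B=21 C=57 D=36 E=22] avail[A=47 B=13 C=57 D=36 E=13] open={R1,R2,R3}
Step 4: reserve R4 E 7 -> on_hand[A=50 B=21 C=57 D=36 E=22] avail[A=47 B=13 C=57 D=36 E=6] open={R1,R2,R3,R4}
Step 5: reserve R5 C 9 -> on_hand[A=50 B=21 C=57 D=36 E=22] avail[A=47 B=13 C=48 D=36 E=6] open={R1,R2,R3,R4,R5}
Step 6: reserve R6 A 2 -> on_hand[A=50 B=21 C=57 D=36 E=22] avail[A=45 B=13 C=48 D=36 E=6] open={R1,R2,R3,R4,R5,R6}
Step 7: reserve R7 A 2 -> on_hand[A=50 B=21 C=57 D=36 E=22] avail[A=43 B=13 C=48 D=36 E=6] open={R1,R2,R3,R4,R5,R6,R7}
Step 8: commit R2 -> on_hand[A=50 B=21 C=57 D=36 E=13] avail[A=43 B=13 C=48 D=36 E=6] open={R1,R3,R4,R5,R6,R7}
Step 9: reserve R8 D 1 -> on_hand[A=50 B=21 C=57 D=36 E=13] avail[A=43 B=13 C=48 D=35 E=6] open={R1,R3,R4,R5,R6,R7,R8}
Step 10: reserve R9 A 7 -> on_hand[A=50 B=21 C=57 D=36 E=13] avail[A=36 B=13 C=48 D=35 E=6] open={R1,R3,R4,R5,R6,R7,R8,R9}
Step 11: cancel R1 -> on_hand[A=50 B=21 C=57 D=36 E=13] avail[A=36 B=21 C=48 D=35 E=6] open={R3,R4,R5,R6,R7,R8,R9}
Step 12: cancel R3 -> on_hand[A=50 B=21 C=57 D=36 E=13] avail[A=39 B=21 C=48 D=35 E=6] open={R4,R5,R6,R7,R8,R9}
Step 13: cancel R9 -> on_hand[A=50 B=21 C=57 D=36 E=13] avail[A=46 B=21 C=48 D=35 E=6] open={R4,R5,R6,R7,R8}
Step 14: reserve R10 E 5 -> on_hand[A=50 B=21 C=57 D=36 E=13] avail[A=46 B=21 C=48 D=35 E=1] open={R10,R4,R5,R6,R7,R8}
Step 15: commit R7 -> on_hand[A=48 B=21 C=57 D=36 E=13] avail[A=46 B=21 C=48 D=35 E=1] open={R10,R4,R5,R6,R8}
Step 16: cancel R5 -> on_hand[A=48 B=21 C=57 D=36 E=13] avail[A=46 B=21 C=57 D=35 E=1] open={R10,R4,R6,R8}
Step 17: reserve R11 D 2 -> on_hand[A=48 B=21 C=57 D=36 E=13] avail[A=46 B=21 C=57 D=33 E=1] open={R10,R11,R4,R6,R8}
Step 18: reserve R12 A 5 -> on_hand[A=48 B=21 C=57 D=36 E=13] avail[A=41 B=21 C=57 D=33 E=1] open={R10,R11,R12,R4,R6,R8}
Step 19: reserve R13 C 1 -> on_hand[A=48 B=21 C=57 D=36 E=13] avail[A=41 B=21 C=56 D=33 E=1] open={R10,R11,R12,R13,R4,R6,R8}
Step 20: reserve R14 B 3 -> on_hand[A=48 B=21 C=57 D=36 E=13] avail[A=41 B=18 C=56 D=33 E=1] open={R10,R11,R12,R13,R14,R4,R6,R8}
Final available[A] = 41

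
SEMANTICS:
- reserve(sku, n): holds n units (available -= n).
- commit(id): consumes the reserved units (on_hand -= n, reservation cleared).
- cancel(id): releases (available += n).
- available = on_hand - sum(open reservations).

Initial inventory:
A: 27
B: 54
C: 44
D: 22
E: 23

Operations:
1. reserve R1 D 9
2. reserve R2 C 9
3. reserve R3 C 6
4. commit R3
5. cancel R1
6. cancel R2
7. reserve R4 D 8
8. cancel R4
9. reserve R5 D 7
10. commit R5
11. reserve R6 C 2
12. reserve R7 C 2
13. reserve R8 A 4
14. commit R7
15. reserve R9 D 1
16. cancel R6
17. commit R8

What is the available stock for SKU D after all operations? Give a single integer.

Answer: 14

Derivation:
Step 1: reserve R1 D 9 -> on_hand[A=27 B=54 C=44 D=22 E=23] avail[A=27 B=54 C=44 D=13 E=23] open={R1}
Step 2: reserve R2 C 9 -> on_hand[A=27 B=54 C=44 D=22 E=23] avail[A=27 B=54 C=35 D=13 E=23] open={R1,R2}
Step 3: reserve R3 C 6 -> on_hand[A=27 B=54 C=44 D=22 E=23] avail[A=27 B=54 C=29 D=13 E=23] open={R1,R2,R3}
Step 4: commit R3 -> on_hand[A=27 B=54 C=38 D=22 E=23] avail[A=27 B=54 C=29 D=13 E=23] open={R1,R2}
Step 5: cancel R1 -> on_hand[A=27 B=54 C=38 D=22 E=23] avail[A=27 B=54 C=29 D=22 E=23] open={R2}
Step 6: cancel R2 -> on_hand[A=27 B=54 C=38 D=22 E=23] avail[A=27 B=54 C=38 D=22 E=23] open={}
Step 7: reserve R4 D 8 -> on_hand[A=27 B=54 C=38 D=22 E=23] avail[A=27 B=54 C=38 D=14 E=23] open={R4}
Step 8: cancel R4 -> on_hand[A=27 B=54 C=38 D=22 E=23] avail[A=27 B=54 C=38 D=22 E=23] open={}
Step 9: reserve R5 D 7 -> on_hand[A=27 B=54 C=38 D=22 E=23] avail[A=27 B=54 C=38 D=15 E=23] open={R5}
Step 10: commit R5 -> on_hand[A=27 B=54 C=38 D=15 E=23] avail[A=27 B=54 C=38 D=15 E=23] open={}
Step 11: reserve R6 C 2 -> on_hand[A=27 B=54 C=38 D=15 E=23] avail[A=27 B=54 C=36 D=15 E=23] open={R6}
Step 12: reserve R7 C 2 -> on_hand[A=27 B=54 C=38 D=15 E=23] avail[A=27 B=54 C=34 D=15 E=23] open={R6,R7}
Step 13: reserve R8 A 4 -> on_hand[A=27 B=54 C=38 D=15 E=23] avail[A=23 B=54 C=34 D=15 E=23] open={R6,R7,R8}
Step 14: commit R7 -> on_hand[A=27 B=54 C=36 D=15 E=23] avail[A=23 B=54 C=34 D=15 E=23] open={R6,R8}
Step 15: reserve R9 D 1 -> on_hand[A=27 B=54 C=36 D=15 E=23] avail[A=23 B=54 C=34 D=14 E=23] open={R6,R8,R9}
Step 16: cancel R6 -> on_hand[A=27 B=54 C=36 D=15 E=23] avail[A=23 B=54 C=36 D=14 E=23] open={R8,R9}
Step 17: commit R8 -> on_hand[A=23 B=54 C=36 D=15 E=23] avail[A=23 B=54 C=36 D=14 E=23] open={R9}
Final available[D] = 14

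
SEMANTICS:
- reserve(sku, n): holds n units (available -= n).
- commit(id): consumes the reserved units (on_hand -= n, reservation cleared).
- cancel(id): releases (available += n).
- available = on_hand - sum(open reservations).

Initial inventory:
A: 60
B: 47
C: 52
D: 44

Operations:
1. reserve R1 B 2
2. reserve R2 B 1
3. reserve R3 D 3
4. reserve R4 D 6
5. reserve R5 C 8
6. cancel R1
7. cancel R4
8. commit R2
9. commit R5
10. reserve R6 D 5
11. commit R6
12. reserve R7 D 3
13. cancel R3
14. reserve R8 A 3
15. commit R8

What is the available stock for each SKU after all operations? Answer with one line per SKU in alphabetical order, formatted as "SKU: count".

Step 1: reserve R1 B 2 -> on_hand[A=60 B=47 C=52 D=44] avail[A=60 B=45 C=52 D=44] open={R1}
Step 2: reserve R2 B 1 -> on_hand[A=60 B=47 C=52 D=44] avail[A=60 B=44 C=52 D=44] open={R1,R2}
Step 3: reserve R3 D 3 -> on_hand[A=60 B=47 C=52 D=44] avail[A=60 B=44 C=52 D=41] open={R1,R2,R3}
Step 4: reserve R4 D 6 -> on_hand[A=60 B=47 C=52 D=44] avail[A=60 B=44 C=52 D=35] open={R1,R2,R3,R4}
Step 5: reserve R5 C 8 -> on_hand[A=60 B=47 C=52 D=44] avail[A=60 B=44 C=44 D=35] open={R1,R2,R3,R4,R5}
Step 6: cancel R1 -> on_hand[A=60 B=47 C=52 D=44] avail[A=60 B=46 C=44 D=35] open={R2,R3,R4,R5}
Step 7: cancel R4 -> on_hand[A=60 B=47 C=52 D=44] avail[A=60 B=46 C=44 D=41] open={R2,R3,R5}
Step 8: commit R2 -> on_hand[A=60 B=46 C=52 D=44] avail[A=60 B=46 C=44 D=41] open={R3,R5}
Step 9: commit R5 -> on_hand[A=60 B=46 C=44 D=44] avail[A=60 B=46 C=44 D=41] open={R3}
Step 10: reserve R6 D 5 -> on_hand[A=60 B=46 C=44 D=44] avail[A=60 B=46 C=44 D=36] open={R3,R6}
Step 11: commit R6 -> on_hand[A=60 B=46 C=44 D=39] avail[A=60 B=46 C=44 D=36] open={R3}
Step 12: reserve R7 D 3 -> on_hand[A=60 B=46 C=44 D=39] avail[A=60 B=46 C=44 D=33] open={R3,R7}
Step 13: cancel R3 -> on_hand[A=60 B=46 C=44 D=39] avail[A=60 B=46 C=44 D=36] open={R7}
Step 14: reserve R8 A 3 -> on_hand[A=60 B=46 C=44 D=39] avail[A=57 B=46 C=44 D=36] open={R7,R8}
Step 15: commit R8 -> on_hand[A=57 B=46 C=44 D=39] avail[A=57 B=46 C=44 D=36] open={R7}

Answer: A: 57
B: 46
C: 44
D: 36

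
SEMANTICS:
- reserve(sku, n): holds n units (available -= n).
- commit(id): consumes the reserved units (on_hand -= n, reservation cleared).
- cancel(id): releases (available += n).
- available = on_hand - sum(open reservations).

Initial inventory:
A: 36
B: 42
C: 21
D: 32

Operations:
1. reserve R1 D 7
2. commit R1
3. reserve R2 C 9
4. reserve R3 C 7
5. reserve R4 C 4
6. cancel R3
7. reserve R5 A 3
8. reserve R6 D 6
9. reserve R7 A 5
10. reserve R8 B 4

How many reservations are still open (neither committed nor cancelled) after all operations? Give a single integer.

Step 1: reserve R1 D 7 -> on_hand[A=36 B=42 C=21 D=32] avail[A=36 B=42 C=21 D=25] open={R1}
Step 2: commit R1 -> on_hand[A=36 B=42 C=21 D=25] avail[A=36 B=42 C=21 D=25] open={}
Step 3: reserve R2 C 9 -> on_hand[A=36 B=42 C=21 D=25] avail[A=36 B=42 C=12 D=25] open={R2}
Step 4: reserve R3 C 7 -> on_hand[A=36 B=42 C=21 D=25] avail[A=36 B=42 C=5 D=25] open={R2,R3}
Step 5: reserve R4 C 4 -> on_hand[A=36 B=42 C=21 D=25] avail[A=36 B=42 C=1 D=25] open={R2,R3,R4}
Step 6: cancel R3 -> on_hand[A=36 B=42 C=21 D=25] avail[A=36 B=42 C=8 D=25] open={R2,R4}
Step 7: reserve R5 A 3 -> on_hand[A=36 B=42 C=21 D=25] avail[A=33 B=42 C=8 D=25] open={R2,R4,R5}
Step 8: reserve R6 D 6 -> on_hand[A=36 B=42 C=21 D=25] avail[A=33 B=42 C=8 D=19] open={R2,R4,R5,R6}
Step 9: reserve R7 A 5 -> on_hand[A=36 B=42 C=21 D=25] avail[A=28 B=42 C=8 D=19] open={R2,R4,R5,R6,R7}
Step 10: reserve R8 B 4 -> on_hand[A=36 B=42 C=21 D=25] avail[A=28 B=38 C=8 D=19] open={R2,R4,R5,R6,R7,R8}
Open reservations: ['R2', 'R4', 'R5', 'R6', 'R7', 'R8'] -> 6

Answer: 6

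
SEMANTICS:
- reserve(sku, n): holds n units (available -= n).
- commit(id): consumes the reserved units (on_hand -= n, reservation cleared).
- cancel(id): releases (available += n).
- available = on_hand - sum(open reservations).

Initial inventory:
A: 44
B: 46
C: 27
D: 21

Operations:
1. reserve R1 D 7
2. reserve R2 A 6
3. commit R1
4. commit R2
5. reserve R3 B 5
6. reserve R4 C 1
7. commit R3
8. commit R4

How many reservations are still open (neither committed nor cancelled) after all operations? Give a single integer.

Answer: 0

Derivation:
Step 1: reserve R1 D 7 -> on_hand[A=44 B=46 C=27 D=21] avail[A=44 B=46 C=27 D=14] open={R1}
Step 2: reserve R2 A 6 -> on_hand[A=44 B=46 C=27 D=21] avail[A=38 B=46 C=27 D=14] open={R1,R2}
Step 3: commit R1 -> on_hand[A=44 B=46 C=27 D=14] avail[A=38 B=46 C=27 D=14] open={R2}
Step 4: commit R2 -> on_hand[A=38 B=46 C=27 D=14] avail[A=38 B=46 C=27 D=14] open={}
Step 5: reserve R3 B 5 -> on_hand[A=38 B=46 C=27 D=14] avail[A=38 B=41 C=27 D=14] open={R3}
Step 6: reserve R4 C 1 -> on_hand[A=38 B=46 C=27 D=14] avail[A=38 B=41 C=26 D=14] open={R3,R4}
Step 7: commit R3 -> on_hand[A=38 B=41 C=27 D=14] avail[A=38 B=41 C=26 D=14] open={R4}
Step 8: commit R4 -> on_hand[A=38 B=41 C=26 D=14] avail[A=38 B=41 C=26 D=14] open={}
Open reservations: [] -> 0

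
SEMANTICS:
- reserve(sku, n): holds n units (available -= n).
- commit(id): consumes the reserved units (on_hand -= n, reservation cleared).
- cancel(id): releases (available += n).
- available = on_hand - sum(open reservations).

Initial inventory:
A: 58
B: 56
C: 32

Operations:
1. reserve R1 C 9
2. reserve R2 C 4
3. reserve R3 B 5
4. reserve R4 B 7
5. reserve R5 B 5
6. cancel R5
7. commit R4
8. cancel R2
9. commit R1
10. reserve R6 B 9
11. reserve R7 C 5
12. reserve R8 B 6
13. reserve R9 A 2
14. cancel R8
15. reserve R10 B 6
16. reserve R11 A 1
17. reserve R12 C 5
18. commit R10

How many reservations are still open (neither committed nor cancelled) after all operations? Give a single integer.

Step 1: reserve R1 C 9 -> on_hand[A=58 B=56 C=32] avail[A=58 B=56 C=23] open={R1}
Step 2: reserve R2 C 4 -> on_hand[A=58 B=56 C=32] avail[A=58 B=56 C=19] open={R1,R2}
Step 3: reserve R3 B 5 -> on_hand[A=58 B=56 C=32] avail[A=58 B=51 C=19] open={R1,R2,R3}
Step 4: reserve R4 B 7 -> on_hand[A=58 B=56 C=32] avail[A=58 B=44 C=19] open={R1,R2,R3,R4}
Step 5: reserve R5 B 5 -> on_hand[A=58 B=56 C=32] avail[A=58 B=39 C=19] open={R1,R2,R3,R4,R5}
Step 6: cancel R5 -> on_hand[A=58 B=56 C=32] avail[A=58 B=44 C=19] open={R1,R2,R3,R4}
Step 7: commit R4 -> on_hand[A=58 B=49 C=32] avail[A=58 B=44 C=19] open={R1,R2,R3}
Step 8: cancel R2 -> on_hand[A=58 B=49 C=32] avail[A=58 B=44 C=23] open={R1,R3}
Step 9: commit R1 -> on_hand[A=58 B=49 C=23] avail[A=58 B=44 C=23] open={R3}
Step 10: reserve R6 B 9 -> on_hand[A=58 B=49 C=23] avail[A=58 B=35 C=23] open={R3,R6}
Step 11: reserve R7 C 5 -> on_hand[A=58 B=49 C=23] avail[A=58 B=35 C=18] open={R3,R6,R7}
Step 12: reserve R8 B 6 -> on_hand[A=58 B=49 C=23] avail[A=58 B=29 C=18] open={R3,R6,R7,R8}
Step 13: reserve R9 A 2 -> on_hand[A=58 B=49 C=23] avail[A=56 B=29 C=18] open={R3,R6,R7,R8,R9}
Step 14: cancel R8 -> on_hand[A=58 B=49 C=23] avail[A=56 B=35 C=18] open={R3,R6,R7,R9}
Step 15: reserve R10 B 6 -> on_hand[A=58 B=49 C=23] avail[A=56 B=29 C=18] open={R10,R3,R6,R7,R9}
Step 16: reserve R11 A 1 -> on_hand[A=58 B=49 C=23] avail[A=55 B=29 C=18] open={R10,R11,R3,R6,R7,R9}
Step 17: reserve R12 C 5 -> on_hand[A=58 B=49 C=23] avail[A=55 B=29 C=13] open={R10,R11,R12,R3,R6,R7,R9}
Step 18: commit R10 -> on_hand[A=58 B=43 C=23] avail[A=55 B=29 C=13] open={R11,R12,R3,R6,R7,R9}
Open reservations: ['R11', 'R12', 'R3', 'R6', 'R7', 'R9'] -> 6

Answer: 6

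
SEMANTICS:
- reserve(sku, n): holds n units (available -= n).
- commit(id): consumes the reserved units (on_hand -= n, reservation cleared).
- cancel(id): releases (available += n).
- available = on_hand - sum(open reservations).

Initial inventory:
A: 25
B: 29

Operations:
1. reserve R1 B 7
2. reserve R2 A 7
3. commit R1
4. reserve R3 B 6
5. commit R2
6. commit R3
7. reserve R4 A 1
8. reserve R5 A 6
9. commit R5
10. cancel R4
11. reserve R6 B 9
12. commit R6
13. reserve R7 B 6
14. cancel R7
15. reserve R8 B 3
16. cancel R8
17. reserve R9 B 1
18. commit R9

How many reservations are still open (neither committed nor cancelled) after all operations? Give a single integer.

Answer: 0

Derivation:
Step 1: reserve R1 B 7 -> on_hand[A=25 B=29] avail[A=25 B=22] open={R1}
Step 2: reserve R2 A 7 -> on_hand[A=25 B=29] avail[A=18 B=22] open={R1,R2}
Step 3: commit R1 -> on_hand[A=25 B=22] avail[A=18 B=22] open={R2}
Step 4: reserve R3 B 6 -> on_hand[A=25 B=22] avail[A=18 B=16] open={R2,R3}
Step 5: commit R2 -> on_hand[A=18 B=22] avail[A=18 B=16] open={R3}
Step 6: commit R3 -> on_hand[A=18 B=16] avail[A=18 B=16] open={}
Step 7: reserve R4 A 1 -> on_hand[A=18 B=16] avail[A=17 B=16] open={R4}
Step 8: reserve R5 A 6 -> on_hand[A=18 B=16] avail[A=11 B=16] open={R4,R5}
Step 9: commit R5 -> on_hand[A=12 B=16] avail[A=11 B=16] open={R4}
Step 10: cancel R4 -> on_hand[A=12 B=16] avail[A=12 B=16] open={}
Step 11: reserve R6 B 9 -> on_hand[A=12 B=16] avail[A=12 B=7] open={R6}
Step 12: commit R6 -> on_hand[A=12 B=7] avail[A=12 B=7] open={}
Step 13: reserve R7 B 6 -> on_hand[A=12 B=7] avail[A=12 B=1] open={R7}
Step 14: cancel R7 -> on_hand[A=12 B=7] avail[A=12 B=7] open={}
Step 15: reserve R8 B 3 -> on_hand[A=12 B=7] avail[A=12 B=4] open={R8}
Step 16: cancel R8 -> on_hand[A=12 B=7] avail[A=12 B=7] open={}
Step 17: reserve R9 B 1 -> on_hand[A=12 B=7] avail[A=12 B=6] open={R9}
Step 18: commit R9 -> on_hand[A=12 B=6] avail[A=12 B=6] open={}
Open reservations: [] -> 0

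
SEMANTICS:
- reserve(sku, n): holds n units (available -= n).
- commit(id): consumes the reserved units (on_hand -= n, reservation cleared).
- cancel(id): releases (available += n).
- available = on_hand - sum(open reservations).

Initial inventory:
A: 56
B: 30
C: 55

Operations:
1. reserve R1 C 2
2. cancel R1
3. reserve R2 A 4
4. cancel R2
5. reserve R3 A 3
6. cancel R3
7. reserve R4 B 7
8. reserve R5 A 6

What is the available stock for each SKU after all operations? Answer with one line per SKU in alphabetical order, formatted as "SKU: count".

Step 1: reserve R1 C 2 -> on_hand[A=56 B=30 C=55] avail[A=56 B=30 C=53] open={R1}
Step 2: cancel R1 -> on_hand[A=56 B=30 C=55] avail[A=56 B=30 C=55] open={}
Step 3: reserve R2 A 4 -> on_hand[A=56 B=30 C=55] avail[A=52 B=30 C=55] open={R2}
Step 4: cancel R2 -> on_hand[A=56 B=30 C=55] avail[A=56 B=30 C=55] open={}
Step 5: reserve R3 A 3 -> on_hand[A=56 B=30 C=55] avail[A=53 B=30 C=55] open={R3}
Step 6: cancel R3 -> on_hand[A=56 B=30 C=55] avail[A=56 B=30 C=55] open={}
Step 7: reserve R4 B 7 -> on_hand[A=56 B=30 C=55] avail[A=56 B=23 C=55] open={R4}
Step 8: reserve R5 A 6 -> on_hand[A=56 B=30 C=55] avail[A=50 B=23 C=55] open={R4,R5}

Answer: A: 50
B: 23
C: 55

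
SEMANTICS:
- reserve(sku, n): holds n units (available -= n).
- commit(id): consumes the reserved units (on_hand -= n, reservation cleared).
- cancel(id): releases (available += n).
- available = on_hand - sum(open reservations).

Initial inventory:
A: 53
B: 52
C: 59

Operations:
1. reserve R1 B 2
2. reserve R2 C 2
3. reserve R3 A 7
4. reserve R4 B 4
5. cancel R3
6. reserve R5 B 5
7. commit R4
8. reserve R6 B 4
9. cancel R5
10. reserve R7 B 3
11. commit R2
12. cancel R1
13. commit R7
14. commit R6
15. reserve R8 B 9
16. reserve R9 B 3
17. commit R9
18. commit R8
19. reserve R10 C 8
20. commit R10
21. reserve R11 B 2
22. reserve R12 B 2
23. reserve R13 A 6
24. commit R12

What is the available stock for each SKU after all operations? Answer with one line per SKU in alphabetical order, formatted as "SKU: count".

Answer: A: 47
B: 25
C: 49

Derivation:
Step 1: reserve R1 B 2 -> on_hand[A=53 B=52 C=59] avail[A=53 B=50 C=59] open={R1}
Step 2: reserve R2 C 2 -> on_hand[A=53 B=52 C=59] avail[A=53 B=50 C=57] open={R1,R2}
Step 3: reserve R3 A 7 -> on_hand[A=53 B=52 C=59] avail[A=46 B=50 C=57] open={R1,R2,R3}
Step 4: reserve R4 B 4 -> on_hand[A=53 B=52 C=59] avail[A=46 B=46 C=57] open={R1,R2,R3,R4}
Step 5: cancel R3 -> on_hand[A=53 B=52 C=59] avail[A=53 B=46 C=57] open={R1,R2,R4}
Step 6: reserve R5 B 5 -> on_hand[A=53 B=52 C=59] avail[A=53 B=41 C=57] open={R1,R2,R4,R5}
Step 7: commit R4 -> on_hand[A=53 B=48 C=59] avail[A=53 B=41 C=57] open={R1,R2,R5}
Step 8: reserve R6 B 4 -> on_hand[A=53 B=48 C=59] avail[A=53 B=37 C=57] open={R1,R2,R5,R6}
Step 9: cancel R5 -> on_hand[A=53 B=48 C=59] avail[A=53 B=42 C=57] open={R1,R2,R6}
Step 10: reserve R7 B 3 -> on_hand[A=53 B=48 C=59] avail[A=53 B=39 C=57] open={R1,R2,R6,R7}
Step 11: commit R2 -> on_hand[A=53 B=48 C=57] avail[A=53 B=39 C=57] open={R1,R6,R7}
Step 12: cancel R1 -> on_hand[A=53 B=48 C=57] avail[A=53 B=41 C=57] open={R6,R7}
Step 13: commit R7 -> on_hand[A=53 B=45 C=57] avail[A=53 B=41 C=57] open={R6}
Step 14: commit R6 -> on_hand[A=53 B=41 C=57] avail[A=53 B=41 C=57] open={}
Step 15: reserve R8 B 9 -> on_hand[A=53 B=41 C=57] avail[A=53 B=32 C=57] open={R8}
Step 16: reserve R9 B 3 -> on_hand[A=53 B=41 C=57] avail[A=53 B=29 C=57] open={R8,R9}
Step 17: commit R9 -> on_hand[A=53 B=38 C=57] avail[A=53 B=29 C=57] open={R8}
Step 18: commit R8 -> on_hand[A=53 B=29 C=57] avail[A=53 B=29 C=57] open={}
Step 19: reserve R10 C 8 -> on_hand[A=53 B=29 C=57] avail[A=53 B=29 C=49] open={R10}
Step 20: commit R10 -> on_hand[A=53 B=29 C=49] avail[A=53 B=29 C=49] open={}
Step 21: reserve R11 B 2 -> on_hand[A=53 B=29 C=49] avail[A=53 B=27 C=49] open={R11}
Step 22: reserve R12 B 2 -> on_hand[A=53 B=29 C=49] avail[A=53 B=25 C=49] open={R11,R12}
Step 23: reserve R13 A 6 -> on_hand[A=53 B=29 C=49] avail[A=47 B=25 C=49] open={R11,R12,R13}
Step 24: commit R12 -> on_hand[A=53 B=27 C=49] avail[A=47 B=25 C=49] open={R11,R13}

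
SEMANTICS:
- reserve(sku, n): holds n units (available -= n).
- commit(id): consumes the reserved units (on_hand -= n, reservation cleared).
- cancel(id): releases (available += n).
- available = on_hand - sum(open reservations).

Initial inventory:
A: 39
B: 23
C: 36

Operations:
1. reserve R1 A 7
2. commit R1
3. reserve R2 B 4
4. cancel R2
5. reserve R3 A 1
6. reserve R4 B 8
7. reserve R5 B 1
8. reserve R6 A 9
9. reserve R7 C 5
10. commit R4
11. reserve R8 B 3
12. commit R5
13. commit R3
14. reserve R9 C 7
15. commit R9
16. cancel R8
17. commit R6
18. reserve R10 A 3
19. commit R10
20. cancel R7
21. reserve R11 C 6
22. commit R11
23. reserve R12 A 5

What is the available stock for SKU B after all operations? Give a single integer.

Step 1: reserve R1 A 7 -> on_hand[A=39 B=23 C=36] avail[A=32 B=23 C=36] open={R1}
Step 2: commit R1 -> on_hand[A=32 B=23 C=36] avail[A=32 B=23 C=36] open={}
Step 3: reserve R2 B 4 -> on_hand[A=32 B=23 C=36] avail[A=32 B=19 C=36] open={R2}
Step 4: cancel R2 -> on_hand[A=32 B=23 C=36] avail[A=32 B=23 C=36] open={}
Step 5: reserve R3 A 1 -> on_hand[A=32 B=23 C=36] avail[A=31 B=23 C=36] open={R3}
Step 6: reserve R4 B 8 -> on_hand[A=32 B=23 C=36] avail[A=31 B=15 C=36] open={R3,R4}
Step 7: reserve R5 B 1 -> on_hand[A=32 B=23 C=36] avail[A=31 B=14 C=36] open={R3,R4,R5}
Step 8: reserve R6 A 9 -> on_hand[A=32 B=23 C=36] avail[A=22 B=14 C=36] open={R3,R4,R5,R6}
Step 9: reserve R7 C 5 -> on_hand[A=32 B=23 C=36] avail[A=22 B=14 C=31] open={R3,R4,R5,R6,R7}
Step 10: commit R4 -> on_hand[A=32 B=15 C=36] avail[A=22 B=14 C=31] open={R3,R5,R6,R7}
Step 11: reserve R8 B 3 -> on_hand[A=32 B=15 C=36] avail[A=22 B=11 C=31] open={R3,R5,R6,R7,R8}
Step 12: commit R5 -> on_hand[A=32 B=14 C=36] avail[A=22 B=11 C=31] open={R3,R6,R7,R8}
Step 13: commit R3 -> on_hand[A=31 B=14 C=36] avail[A=22 B=11 C=31] open={R6,R7,R8}
Step 14: reserve R9 C 7 -> on_hand[A=31 B=14 C=36] avail[A=22 B=11 C=24] open={R6,R7,R8,R9}
Step 15: commit R9 -> on_hand[A=31 B=14 C=29] avail[A=22 B=11 C=24] open={R6,R7,R8}
Step 16: cancel R8 -> on_hand[A=31 B=14 C=29] avail[A=22 B=14 C=24] open={R6,R7}
Step 17: commit R6 -> on_hand[A=22 B=14 C=29] avail[A=22 B=14 C=24] open={R7}
Step 18: reserve R10 A 3 -> on_hand[A=22 B=14 C=29] avail[A=19 B=14 C=24] open={R10,R7}
Step 19: commit R10 -> on_hand[A=19 B=14 C=29] avail[A=19 B=14 C=24] open={R7}
Step 20: cancel R7 -> on_hand[A=19 B=14 C=29] avail[A=19 B=14 C=29] open={}
Step 21: reserve R11 C 6 -> on_hand[A=19 B=14 C=29] avail[A=19 B=14 C=23] open={R11}
Step 22: commit R11 -> on_hand[A=19 B=14 C=23] avail[A=19 B=14 C=23] open={}
Step 23: reserve R12 A 5 -> on_hand[A=19 B=14 C=23] avail[A=14 B=14 C=23] open={R12}
Final available[B] = 14

Answer: 14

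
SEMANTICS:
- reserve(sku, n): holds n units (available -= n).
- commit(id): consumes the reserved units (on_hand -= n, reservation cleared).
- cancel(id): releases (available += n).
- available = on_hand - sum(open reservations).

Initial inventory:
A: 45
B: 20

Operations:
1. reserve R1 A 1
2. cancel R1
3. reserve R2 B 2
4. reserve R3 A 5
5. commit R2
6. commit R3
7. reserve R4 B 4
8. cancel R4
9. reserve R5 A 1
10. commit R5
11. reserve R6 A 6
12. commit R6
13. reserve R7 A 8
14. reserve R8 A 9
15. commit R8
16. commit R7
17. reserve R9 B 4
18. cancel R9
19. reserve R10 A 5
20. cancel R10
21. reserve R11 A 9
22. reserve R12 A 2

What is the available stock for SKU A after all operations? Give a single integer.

Answer: 5

Derivation:
Step 1: reserve R1 A 1 -> on_hand[A=45 B=20] avail[A=44 B=20] open={R1}
Step 2: cancel R1 -> on_hand[A=45 B=20] avail[A=45 B=20] open={}
Step 3: reserve R2 B 2 -> on_hand[A=45 B=20] avail[A=45 B=18] open={R2}
Step 4: reserve R3 A 5 -> on_hand[A=45 B=20] avail[A=40 B=18] open={R2,R3}
Step 5: commit R2 -> on_hand[A=45 B=18] avail[A=40 B=18] open={R3}
Step 6: commit R3 -> on_hand[A=40 B=18] avail[A=40 B=18] open={}
Step 7: reserve R4 B 4 -> on_hand[A=40 B=18] avail[A=40 B=14] open={R4}
Step 8: cancel R4 -> on_hand[A=40 B=18] avail[A=40 B=18] open={}
Step 9: reserve R5 A 1 -> on_hand[A=40 B=18] avail[A=39 B=18] open={R5}
Step 10: commit R5 -> on_hand[A=39 B=18] avail[A=39 B=18] open={}
Step 11: reserve R6 A 6 -> on_hand[A=39 B=18] avail[A=33 B=18] open={R6}
Step 12: commit R6 -> on_hand[A=33 B=18] avail[A=33 B=18] open={}
Step 13: reserve R7 A 8 -> on_hand[A=33 B=18] avail[A=25 B=18] open={R7}
Step 14: reserve R8 A 9 -> on_hand[A=33 B=18] avail[A=16 B=18] open={R7,R8}
Step 15: commit R8 -> on_hand[A=24 B=18] avail[A=16 B=18] open={R7}
Step 16: commit R7 -> on_hand[A=16 B=18] avail[A=16 B=18] open={}
Step 17: reserve R9 B 4 -> on_hand[A=16 B=18] avail[A=16 B=14] open={R9}
Step 18: cancel R9 -> on_hand[A=16 B=18] avail[A=16 B=18] open={}
Step 19: reserve R10 A 5 -> on_hand[A=16 B=18] avail[A=11 B=18] open={R10}
Step 20: cancel R10 -> on_hand[A=16 B=18] avail[A=16 B=18] open={}
Step 21: reserve R11 A 9 -> on_hand[A=16 B=18] avail[A=7 B=18] open={R11}
Step 22: reserve R12 A 2 -> on_hand[A=16 B=18] avail[A=5 B=18] open={R11,R12}
Final available[A] = 5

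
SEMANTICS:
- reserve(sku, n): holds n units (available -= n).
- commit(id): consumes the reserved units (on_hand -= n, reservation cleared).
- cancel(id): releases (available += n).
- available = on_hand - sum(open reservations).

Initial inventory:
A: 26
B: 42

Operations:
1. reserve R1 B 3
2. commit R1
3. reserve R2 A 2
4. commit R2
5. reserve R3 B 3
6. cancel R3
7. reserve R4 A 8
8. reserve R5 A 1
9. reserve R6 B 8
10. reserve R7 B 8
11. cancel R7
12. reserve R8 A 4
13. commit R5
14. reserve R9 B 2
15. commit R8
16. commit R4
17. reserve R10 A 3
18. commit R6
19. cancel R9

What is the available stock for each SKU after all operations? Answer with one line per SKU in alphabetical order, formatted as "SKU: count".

Step 1: reserve R1 B 3 -> on_hand[A=26 B=42] avail[A=26 B=39] open={R1}
Step 2: commit R1 -> on_hand[A=26 B=39] avail[A=26 B=39] open={}
Step 3: reserve R2 A 2 -> on_hand[A=26 B=39] avail[A=24 B=39] open={R2}
Step 4: commit R2 -> on_hand[A=24 B=39] avail[A=24 B=39] open={}
Step 5: reserve R3 B 3 -> on_hand[A=24 B=39] avail[A=24 B=36] open={R3}
Step 6: cancel R3 -> on_hand[A=24 B=39] avail[A=24 B=39] open={}
Step 7: reserve R4 A 8 -> on_hand[A=24 B=39] avail[A=16 B=39] open={R4}
Step 8: reserve R5 A 1 -> on_hand[A=24 B=39] avail[A=15 B=39] open={R4,R5}
Step 9: reserve R6 B 8 -> on_hand[A=24 B=39] avail[A=15 B=31] open={R4,R5,R6}
Step 10: reserve R7 B 8 -> on_hand[A=24 B=39] avail[A=15 B=23] open={R4,R5,R6,R7}
Step 11: cancel R7 -> on_hand[A=24 B=39] avail[A=15 B=31] open={R4,R5,R6}
Step 12: reserve R8 A 4 -> on_hand[A=24 B=39] avail[A=11 B=31] open={R4,R5,R6,R8}
Step 13: commit R5 -> on_hand[A=23 B=39] avail[A=11 B=31] open={R4,R6,R8}
Step 14: reserve R9 B 2 -> on_hand[A=23 B=39] avail[A=11 B=29] open={R4,R6,R8,R9}
Step 15: commit R8 -> on_hand[A=19 B=39] avail[A=11 B=29] open={R4,R6,R9}
Step 16: commit R4 -> on_hand[A=11 B=39] avail[A=11 B=29] open={R6,R9}
Step 17: reserve R10 A 3 -> on_hand[A=11 B=39] avail[A=8 B=29] open={R10,R6,R9}
Step 18: commit R6 -> on_hand[A=11 B=31] avail[A=8 B=29] open={R10,R9}
Step 19: cancel R9 -> on_hand[A=11 B=31] avail[A=8 B=31] open={R10}

Answer: A: 8
B: 31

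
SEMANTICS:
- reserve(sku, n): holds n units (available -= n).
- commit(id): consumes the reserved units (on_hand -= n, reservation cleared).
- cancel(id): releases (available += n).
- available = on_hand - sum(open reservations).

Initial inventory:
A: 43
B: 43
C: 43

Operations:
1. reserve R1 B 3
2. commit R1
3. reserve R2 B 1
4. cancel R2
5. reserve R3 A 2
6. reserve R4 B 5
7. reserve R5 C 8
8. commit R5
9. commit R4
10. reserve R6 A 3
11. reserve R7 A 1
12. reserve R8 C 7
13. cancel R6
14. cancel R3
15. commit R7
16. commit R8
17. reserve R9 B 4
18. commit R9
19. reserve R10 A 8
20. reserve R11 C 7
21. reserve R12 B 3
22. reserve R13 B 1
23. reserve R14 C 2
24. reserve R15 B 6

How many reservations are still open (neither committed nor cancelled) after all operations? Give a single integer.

Step 1: reserve R1 B 3 -> on_hand[A=43 B=43 C=43] avail[A=43 B=40 C=43] open={R1}
Step 2: commit R1 -> on_hand[A=43 B=40 C=43] avail[A=43 B=40 C=43] open={}
Step 3: reserve R2 B 1 -> on_hand[A=43 B=40 C=43] avail[A=43 B=39 C=43] open={R2}
Step 4: cancel R2 -> on_hand[A=43 B=40 C=43] avail[A=43 B=40 C=43] open={}
Step 5: reserve R3 A 2 -> on_hand[A=43 B=40 C=43] avail[A=41 B=40 C=43] open={R3}
Step 6: reserve R4 B 5 -> on_hand[A=43 B=40 C=43] avail[A=41 B=35 C=43] open={R3,R4}
Step 7: reserve R5 C 8 -> on_hand[A=43 B=40 C=43] avail[A=41 B=35 C=35] open={R3,R4,R5}
Step 8: commit R5 -> on_hand[A=43 B=40 C=35] avail[A=41 B=35 C=35] open={R3,R4}
Step 9: commit R4 -> on_hand[A=43 B=35 C=35] avail[A=41 B=35 C=35] open={R3}
Step 10: reserve R6 A 3 -> on_hand[A=43 B=35 C=35] avail[A=38 B=35 C=35] open={R3,R6}
Step 11: reserve R7 A 1 -> on_hand[A=43 B=35 C=35] avail[A=37 B=35 C=35] open={R3,R6,R7}
Step 12: reserve R8 C 7 -> on_hand[A=43 B=35 C=35] avail[A=37 B=35 C=28] open={R3,R6,R7,R8}
Step 13: cancel R6 -> on_hand[A=43 B=35 C=35] avail[A=40 B=35 C=28] open={R3,R7,R8}
Step 14: cancel R3 -> on_hand[A=43 B=35 C=35] avail[A=42 B=35 C=28] open={R7,R8}
Step 15: commit R7 -> on_hand[A=42 B=35 C=35] avail[A=42 B=35 C=28] open={R8}
Step 16: commit R8 -> on_hand[A=42 B=35 C=28] avail[A=42 B=35 C=28] open={}
Step 17: reserve R9 B 4 -> on_hand[A=42 B=35 C=28] avail[A=42 B=31 C=28] open={R9}
Step 18: commit R9 -> on_hand[A=42 B=31 C=28] avail[A=42 B=31 C=28] open={}
Step 19: reserve R10 A 8 -> on_hand[A=42 B=31 C=28] avail[A=34 B=31 C=28] open={R10}
Step 20: reserve R11 C 7 -> on_hand[A=42 B=31 C=28] avail[A=34 B=31 C=21] open={R10,R11}
Step 21: reserve R12 B 3 -> on_hand[A=42 B=31 C=28] avail[A=34 B=28 C=21] open={R10,R11,R12}
Step 22: reserve R13 B 1 -> on_hand[A=42 B=31 C=28] avail[A=34 B=27 C=21] open={R10,R11,R12,R13}
Step 23: reserve R14 C 2 -> on_hand[A=42 B=31 C=28] avail[A=34 B=27 C=19] open={R10,R11,R12,R13,R14}
Step 24: reserve R15 B 6 -> on_hand[A=42 B=31 C=28] avail[A=34 B=21 C=19] open={R10,R11,R12,R13,R14,R15}
Open reservations: ['R10', 'R11', 'R12', 'R13', 'R14', 'R15'] -> 6

Answer: 6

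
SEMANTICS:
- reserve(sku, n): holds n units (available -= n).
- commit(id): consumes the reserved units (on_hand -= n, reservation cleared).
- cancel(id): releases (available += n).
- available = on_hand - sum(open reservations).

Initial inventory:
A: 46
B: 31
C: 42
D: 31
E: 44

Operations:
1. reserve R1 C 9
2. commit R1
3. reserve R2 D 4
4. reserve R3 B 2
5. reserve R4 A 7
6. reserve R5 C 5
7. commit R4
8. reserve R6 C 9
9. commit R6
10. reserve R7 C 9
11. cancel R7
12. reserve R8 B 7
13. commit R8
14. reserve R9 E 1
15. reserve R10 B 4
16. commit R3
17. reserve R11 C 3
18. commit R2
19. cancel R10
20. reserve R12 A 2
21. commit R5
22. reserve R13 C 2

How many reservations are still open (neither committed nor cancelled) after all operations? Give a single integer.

Answer: 4

Derivation:
Step 1: reserve R1 C 9 -> on_hand[A=46 B=31 C=42 D=31 E=44] avail[A=46 B=31 C=33 D=31 E=44] open={R1}
Step 2: commit R1 -> on_hand[A=46 B=31 C=33 D=31 E=44] avail[A=46 B=31 C=33 D=31 E=44] open={}
Step 3: reserve R2 D 4 -> on_hand[A=46 B=31 C=33 D=31 E=44] avail[A=46 B=31 C=33 D=27 E=44] open={R2}
Step 4: reserve R3 B 2 -> on_hand[A=46 B=31 C=33 D=31 E=44] avail[A=46 B=29 C=33 D=27 E=44] open={R2,R3}
Step 5: reserve R4 A 7 -> on_hand[A=46 B=31 C=33 D=31 E=44] avail[A=39 B=29 C=33 D=27 E=44] open={R2,R3,R4}
Step 6: reserve R5 C 5 -> on_hand[A=46 B=31 C=33 D=31 E=44] avail[A=39 B=29 C=28 D=27 E=44] open={R2,R3,R4,R5}
Step 7: commit R4 -> on_hand[A=39 B=31 C=33 D=31 E=44] avail[A=39 B=29 C=28 D=27 E=44] open={R2,R3,R5}
Step 8: reserve R6 C 9 -> on_hand[A=39 B=31 C=33 D=31 E=44] avail[A=39 B=29 C=19 D=27 E=44] open={R2,R3,R5,R6}
Step 9: commit R6 -> on_hand[A=39 B=31 C=24 D=31 E=44] avail[A=39 B=29 C=19 D=27 E=44] open={R2,R3,R5}
Step 10: reserve R7 C 9 -> on_hand[A=39 B=31 C=24 D=31 E=44] avail[A=39 B=29 C=10 D=27 E=44] open={R2,R3,R5,R7}
Step 11: cancel R7 -> on_hand[A=39 B=31 C=24 D=31 E=44] avail[A=39 B=29 C=19 D=27 E=44] open={R2,R3,R5}
Step 12: reserve R8 B 7 -> on_hand[A=39 B=31 C=24 D=31 E=44] avail[A=39 B=22 C=19 D=27 E=44] open={R2,R3,R5,R8}
Step 13: commit R8 -> on_hand[A=39 B=24 C=24 D=31 E=44] avail[A=39 B=22 C=19 D=27 E=44] open={R2,R3,R5}
Step 14: reserve R9 E 1 -> on_hand[A=39 B=24 C=24 D=31 E=44] avail[A=39 B=22 C=19 D=27 E=43] open={R2,R3,R5,R9}
Step 15: reserve R10 B 4 -> on_hand[A=39 B=24 C=24 D=31 E=44] avail[A=39 B=18 C=19 D=27 E=43] open={R10,R2,R3,R5,R9}
Step 16: commit R3 -> on_hand[A=39 B=22 C=24 D=31 E=44] avail[A=39 B=18 C=19 D=27 E=43] open={R10,R2,R5,R9}
Step 17: reserve R11 C 3 -> on_hand[A=39 B=22 C=24 D=31 E=44] avail[A=39 B=18 C=16 D=27 E=43] open={R10,R11,R2,R5,R9}
Step 18: commit R2 -> on_hand[A=39 B=22 C=24 D=27 E=44] avail[A=39 B=18 C=16 D=27 E=43] open={R10,R11,R5,R9}
Step 19: cancel R10 -> on_hand[A=39 B=22 C=24 D=27 E=44] avail[A=39 B=22 C=16 D=27 E=43] open={R11,R5,R9}
Step 20: reserve R12 A 2 -> on_hand[A=39 B=22 C=24 D=27 E=44] avail[A=37 B=22 C=16 D=27 E=43] open={R11,R12,R5,R9}
Step 21: commit R5 -> on_hand[A=39 B=22 C=19 D=27 E=44] avail[A=37 B=22 C=16 D=27 E=43] open={R11,R12,R9}
Step 22: reserve R13 C 2 -> on_hand[A=39 B=22 C=19 D=27 E=44] avail[A=37 B=22 C=14 D=27 E=43] open={R11,R12,R13,R9}
Open reservations: ['R11', 'R12', 'R13', 'R9'] -> 4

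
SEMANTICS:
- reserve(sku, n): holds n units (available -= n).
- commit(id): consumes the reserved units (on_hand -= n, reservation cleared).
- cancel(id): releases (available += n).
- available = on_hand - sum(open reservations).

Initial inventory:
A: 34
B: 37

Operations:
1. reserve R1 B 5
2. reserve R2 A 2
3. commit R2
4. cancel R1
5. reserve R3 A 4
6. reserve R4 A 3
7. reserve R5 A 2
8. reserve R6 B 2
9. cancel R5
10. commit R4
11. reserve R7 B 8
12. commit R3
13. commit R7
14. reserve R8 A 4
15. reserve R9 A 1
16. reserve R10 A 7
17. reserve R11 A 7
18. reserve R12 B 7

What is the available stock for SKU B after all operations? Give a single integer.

Answer: 20

Derivation:
Step 1: reserve R1 B 5 -> on_hand[A=34 B=37] avail[A=34 B=32] open={R1}
Step 2: reserve R2 A 2 -> on_hand[A=34 B=37] avail[A=32 B=32] open={R1,R2}
Step 3: commit R2 -> on_hand[A=32 B=37] avail[A=32 B=32] open={R1}
Step 4: cancel R1 -> on_hand[A=32 B=37] avail[A=32 B=37] open={}
Step 5: reserve R3 A 4 -> on_hand[A=32 B=37] avail[A=28 B=37] open={R3}
Step 6: reserve R4 A 3 -> on_hand[A=32 B=37] avail[A=25 B=37] open={R3,R4}
Step 7: reserve R5 A 2 -> on_hand[A=32 B=37] avail[A=23 B=37] open={R3,R4,R5}
Step 8: reserve R6 B 2 -> on_hand[A=32 B=37] avail[A=23 B=35] open={R3,R4,R5,R6}
Step 9: cancel R5 -> on_hand[A=32 B=37] avail[A=25 B=35] open={R3,R4,R6}
Step 10: commit R4 -> on_hand[A=29 B=37] avail[A=25 B=35] open={R3,R6}
Step 11: reserve R7 B 8 -> on_hand[A=29 B=37] avail[A=25 B=27] open={R3,R6,R7}
Step 12: commit R3 -> on_hand[A=25 B=37] avail[A=25 B=27] open={R6,R7}
Step 13: commit R7 -> on_hand[A=25 B=29] avail[A=25 B=27] open={R6}
Step 14: reserve R8 A 4 -> on_hand[A=25 B=29] avail[A=21 B=27] open={R6,R8}
Step 15: reserve R9 A 1 -> on_hand[A=25 B=29] avail[A=20 B=27] open={R6,R8,R9}
Step 16: reserve R10 A 7 -> on_hand[A=25 B=29] avail[A=13 B=27] open={R10,R6,R8,R9}
Step 17: reserve R11 A 7 -> on_hand[A=25 B=29] avail[A=6 B=27] open={R10,R11,R6,R8,R9}
Step 18: reserve R12 B 7 -> on_hand[A=25 B=29] avail[A=6 B=20] open={R10,R11,R12,R6,R8,R9}
Final available[B] = 20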